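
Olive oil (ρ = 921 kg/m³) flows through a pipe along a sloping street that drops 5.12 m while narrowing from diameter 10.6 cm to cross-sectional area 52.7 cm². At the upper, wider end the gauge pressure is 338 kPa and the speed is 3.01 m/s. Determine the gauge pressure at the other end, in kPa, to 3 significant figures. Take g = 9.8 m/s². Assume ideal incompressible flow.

P₂ = 377 kPa

The volume flow rate is constant, so v₂ = (A₁/A₂)v₁ = (88.2/52.7)·3.01 = 5.04 m/s.
Bernoulli: P₁ + ½ρv₁² + ρg h₁ = P₂ + ½ρv₂² + ρg h₂, so P₂ = P₁ + ½ρ(v₁² − v₂²) − ρg(h₂ − h₁).
P₂ = 338000 + ½·921·(3.01² − 5.04²) − 921·9.8·(−5.12) = 338000 + (-7530) − (-46200) = 377000 Pa.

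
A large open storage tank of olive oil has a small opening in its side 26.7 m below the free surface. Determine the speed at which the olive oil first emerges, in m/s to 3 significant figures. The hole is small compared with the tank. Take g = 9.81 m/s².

v ≈ 22.9 m/s

With the surface at rest and both surface and jet at atmospheric pressure, Bernoulli gives ρg h = ½ρv², so v = √(2gh) = √(2·9.81·26.7) = 22.9 m/s.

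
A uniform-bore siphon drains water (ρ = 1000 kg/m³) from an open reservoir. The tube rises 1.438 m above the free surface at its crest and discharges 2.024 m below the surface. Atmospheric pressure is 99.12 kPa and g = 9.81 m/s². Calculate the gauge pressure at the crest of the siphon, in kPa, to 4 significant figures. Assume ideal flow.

Bernoulli surface→outlet gives ½v² = g·h_out, so v = √(2·9.81·2.024) = 6.302 m/s.
With constant cross-section the crest speed equals v; applying Bernoulli from the surface up to the crest, P_top = P_atm − ½ρv² − ρg·h_top.
P_top = 99120 − ½·1000·6.302² − 1000·9.81·1.438 = 65160 Pa. So P_gauge = P_top − P_atm = -33960 Pa.

P_gauge ≈ -33.96 kPa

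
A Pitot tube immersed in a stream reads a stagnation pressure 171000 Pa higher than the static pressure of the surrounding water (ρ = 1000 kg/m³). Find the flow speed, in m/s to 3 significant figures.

v ≈ 18.5 m/s

Bernoulli between the free stream and the stagnation point: ½ρv² = P_stag − P_static.
v = √(2ΔP/ρ) = √(2·171000/1000) = 18.5 m/s.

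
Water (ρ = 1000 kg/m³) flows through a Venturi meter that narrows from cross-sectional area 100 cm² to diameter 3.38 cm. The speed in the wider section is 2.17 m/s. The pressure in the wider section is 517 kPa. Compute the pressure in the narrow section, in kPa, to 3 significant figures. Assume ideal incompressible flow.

Continuity gives A₁v₁ = A₂v₂, so v₂ = (100 cm²)/(8.97 cm²) × 2.17 m/s = 24.2 m/s.
The pipe is horizontal, so Bernoulli reduces to P₁ + ½ρv₁² = P₂ + ½ρv₂².
P₂ = P₁ − ½ρ(v₂² − v₁²) = 517000 − ½·1000·(24.2² − 2.17²) = 517000 − 290000 = 227000 Pa.

P₂ = 227 kPa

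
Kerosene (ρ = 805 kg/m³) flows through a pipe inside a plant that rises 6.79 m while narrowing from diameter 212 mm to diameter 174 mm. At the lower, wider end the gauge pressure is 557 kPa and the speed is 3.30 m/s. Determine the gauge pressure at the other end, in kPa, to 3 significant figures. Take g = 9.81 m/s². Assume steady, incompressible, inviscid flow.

498 kPa

The volume flow rate is constant, so v₂ = (A₁/A₂)v₁ = (353/238)·3.30 = 4.90 m/s.
Bernoulli: P₁ + ½ρv₁² + ρg h₁ = P₂ + ½ρv₂² + ρg h₂, so P₂ = P₁ + ½ρ(v₁² − v₂²) − ρg(h₂ − h₁).
P₂ = 557000 + ½·805·(3.30² − 4.90²) − 805·9.81·(+6.79) = 557000 + (-5280) − (53600) = 498000 Pa.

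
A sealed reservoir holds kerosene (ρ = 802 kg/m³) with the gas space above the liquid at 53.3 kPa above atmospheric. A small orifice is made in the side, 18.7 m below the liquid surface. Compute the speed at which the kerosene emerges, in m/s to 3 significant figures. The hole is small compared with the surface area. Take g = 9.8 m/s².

v = 22.3 m/s

Take point 1 at the surface (v₁ ≈ 0) and point 2 at the hole (at atmospheric pressure). Bernoulli: P₁ + ρg h = P_atm + ½ρv₂².
With P₁ − P_atm = 53300 Pa, v₂ = √(2gh + 2ΔP/ρ) = √(2·9.8·18.7 + 2·53300/802) = 22.3 m/s.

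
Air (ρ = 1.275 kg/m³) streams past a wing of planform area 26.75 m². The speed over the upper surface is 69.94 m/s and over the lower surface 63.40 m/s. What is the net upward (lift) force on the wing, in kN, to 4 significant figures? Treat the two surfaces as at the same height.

F ≈ 14.87 kN

With equal heights on the two surfaces, Bernoulli gives P_lower − P_upper = ½ρ(v_upper² − v_lower²).
ΔP = ½·1.275·(69.94² − 63.40²) = 555.9 Pa.
Lift = ΔP · A = 555.9 × 26.75 = 14870 N.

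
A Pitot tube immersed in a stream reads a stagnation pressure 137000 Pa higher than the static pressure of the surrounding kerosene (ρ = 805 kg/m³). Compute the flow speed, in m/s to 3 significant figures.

Bernoulli between the free stream and the stagnation point: ½ρv² = P_stag − P_static.
v = √(2ΔP/ρ) = √(2·137000/805) = 18.4 m/s.

v ≈ 18.4 m/s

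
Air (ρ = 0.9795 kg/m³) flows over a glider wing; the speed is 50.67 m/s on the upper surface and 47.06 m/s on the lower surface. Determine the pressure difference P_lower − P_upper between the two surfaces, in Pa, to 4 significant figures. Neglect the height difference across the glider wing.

ΔP = 172.8 Pa

Bernoulli (same height): P_lower − P_upper = ½ρ(v_upper² − v_lower²).
ΔP = ½·0.9795·(50.67² − 47.06²) = 172.8 Pa.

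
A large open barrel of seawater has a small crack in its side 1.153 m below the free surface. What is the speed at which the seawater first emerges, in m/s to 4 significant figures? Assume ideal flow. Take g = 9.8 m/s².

The surface is effectively still and both ends are open, so ½v² = gh and v = √(2·9.8·1.153) = 4.754 m/s.

v = 4.754 m/s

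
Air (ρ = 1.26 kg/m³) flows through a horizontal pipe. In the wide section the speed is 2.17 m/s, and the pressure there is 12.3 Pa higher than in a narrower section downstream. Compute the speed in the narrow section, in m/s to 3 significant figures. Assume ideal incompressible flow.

4.92 m/s

With h₁ = h₂, rearranging Bernoulli gives v₂ = √(v₁² + 2ΔP/ρ).
v₂ = √(2.17² + 2·12.3/1.26) = √(4.71 + 19.5) = 4.92 m/s.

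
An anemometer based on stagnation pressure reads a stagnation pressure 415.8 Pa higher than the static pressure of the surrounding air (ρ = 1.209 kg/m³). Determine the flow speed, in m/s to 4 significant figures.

26.23 m/s

Bernoulli between the free stream and the stagnation point: ½ρv² = P_stag − P_static.
v = √(2ΔP/ρ) = √(2·415.8/1.209) = 26.23 m/s.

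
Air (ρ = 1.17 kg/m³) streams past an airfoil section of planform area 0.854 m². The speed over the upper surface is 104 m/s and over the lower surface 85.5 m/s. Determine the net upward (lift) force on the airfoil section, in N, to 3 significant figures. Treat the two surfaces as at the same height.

With equal heights on the two surfaces, Bernoulli gives P_lower − P_upper = ½ρ(v_upper² − v_lower²).
ΔP = ½·1.17·(104² − 85.5²) = 2050 Pa.
Lift = ΔP · A = 2050 × 0.854 = 1750 N.

1750 N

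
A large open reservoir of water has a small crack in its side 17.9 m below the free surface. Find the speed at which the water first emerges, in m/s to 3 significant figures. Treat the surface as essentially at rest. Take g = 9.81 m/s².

v ≈ 18.7 m/s

Torricelli's result v = √(2gh) gives v = √(2·9.81·17.9) = 18.7 m/s.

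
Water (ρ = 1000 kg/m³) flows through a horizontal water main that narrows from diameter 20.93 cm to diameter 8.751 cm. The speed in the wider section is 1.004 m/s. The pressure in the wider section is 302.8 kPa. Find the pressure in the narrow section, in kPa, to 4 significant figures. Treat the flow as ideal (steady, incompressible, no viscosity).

The volume flow rate is constant, so v₂ = (A₁/A₂)v₁ = (344.1/60.15)·1.004 = 5.743 m/s.
With no height change, Bernoulli's equation is P₁ + ½ρv₁² = P₂ + ½ρv₂².
P₂ = P₁ − ½ρ(v₂² − v₁²) = 302800 − ½·1000·(5.743² − 1.004²) = 302800 − 15990 = 286800 Pa.

P₂ ≈ 286.8 kPa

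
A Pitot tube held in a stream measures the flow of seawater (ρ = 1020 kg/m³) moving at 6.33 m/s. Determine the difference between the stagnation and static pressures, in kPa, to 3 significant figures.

ΔP ≈ 20.4 kPa

Bernoulli between the free stream and the stagnation point: ½ρv² = P_stag − P_static.
ΔP = ½·1020·6.33² = 20400 Pa.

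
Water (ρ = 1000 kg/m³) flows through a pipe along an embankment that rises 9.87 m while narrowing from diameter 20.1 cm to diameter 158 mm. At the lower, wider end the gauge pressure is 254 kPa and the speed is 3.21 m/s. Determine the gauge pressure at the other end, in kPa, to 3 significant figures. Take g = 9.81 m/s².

Continuity gives A₁v₁ = A₂v₂, so v₂ = (317 cm²)/(196 cm²) × 3.21 m/s = 5.19 m/s.
Applying Bernoulli between the two ends and solving for P₂: P₂ = P₁ + ½ρ(v₁² − v₂²) − ρgΔh.
P₂ = 254000 + ½·1000·(3.21² − 5.19²) − 1000·9.81·(+9.87) = 254000 + (-8340) − (96800) = 149000 Pa.

P₂ ≈ 149 kPa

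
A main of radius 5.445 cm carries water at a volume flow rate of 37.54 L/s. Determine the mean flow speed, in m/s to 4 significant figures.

v ≈ 4.030 m/s

Q = 37.54 L/s = 0.03754 m³/s.
v = Q/A = 0.03754 / 0.009314 = 4.030 m/s.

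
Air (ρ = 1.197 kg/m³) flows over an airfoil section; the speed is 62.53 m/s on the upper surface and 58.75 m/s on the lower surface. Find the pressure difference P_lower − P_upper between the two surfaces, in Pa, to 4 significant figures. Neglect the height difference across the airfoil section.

The pressure is lower where the speed is higher: ΔP = ½ρ(v_up² − v_low²).
ΔP = ½·1.197·(62.53² − 58.75²) = 274.4 Pa.

ΔP ≈ 274.4 Pa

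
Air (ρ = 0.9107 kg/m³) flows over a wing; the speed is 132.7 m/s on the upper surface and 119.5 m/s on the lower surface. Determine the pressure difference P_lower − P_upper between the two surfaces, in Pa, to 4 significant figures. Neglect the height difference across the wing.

ΔP ≈ 1516 Pa

With negligible Δh, P + ½ρv² is constant, so P_low − P_up = ½ρ(v_up² − v_low²).
ΔP = ½·0.9107·(132.7² − 119.5²) = 1516 Pa.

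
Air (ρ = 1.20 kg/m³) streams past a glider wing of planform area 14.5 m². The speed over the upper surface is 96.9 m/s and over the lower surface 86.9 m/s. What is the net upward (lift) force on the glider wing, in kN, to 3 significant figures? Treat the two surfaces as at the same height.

16.0 kN

From P + ½ρv² = const at equal height, P_low − P_up = ½ρ(v_up² − v_low²).
ΔP = ½·1.20·(96.9² − 86.9²) = 1100 Pa.
Lift = ΔP · A = 1100 × 14.5 = 16000 N.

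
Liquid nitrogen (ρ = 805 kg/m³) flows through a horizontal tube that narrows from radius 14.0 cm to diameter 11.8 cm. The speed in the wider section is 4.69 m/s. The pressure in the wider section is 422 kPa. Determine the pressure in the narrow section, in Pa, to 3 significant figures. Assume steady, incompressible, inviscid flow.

P₂ = 150000 Pa

Continuity gives A₁v₁ = A₂v₂, so v₂ = (616 cm²)/(109 cm²) × 4.69 m/s = 26.4 m/s.
With no height change, Bernoulli's equation is P₁ + ½ρv₁² = P₂ + ½ρv₂².
P₂ = P₁ − ½ρ(v₂² − v₁²) = 422000 − ½·805·(26.4² − 4.69²) = 422000 − 272000 = 150000 Pa.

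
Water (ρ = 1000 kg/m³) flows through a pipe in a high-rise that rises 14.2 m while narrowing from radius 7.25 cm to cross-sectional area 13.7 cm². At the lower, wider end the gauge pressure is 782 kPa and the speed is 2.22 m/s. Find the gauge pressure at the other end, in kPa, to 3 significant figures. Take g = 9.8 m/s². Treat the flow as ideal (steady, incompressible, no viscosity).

Continuity gives A₁v₁ = A₂v₂, so v₂ = (165 cm²)/(13.7 cm²) × 2.22 m/s = 26.8 m/s.
Applying Bernoulli between the two ends and solving for P₂: P₂ = P₁ + ½ρ(v₁² − v₂²) − ρgΔh.
P₂ = 782000 + ½·1000·(2.22² − 26.8²) − 1000·9.8·(+14.2) = 782000 + (-356000) − (139000) = 287000 Pa.

P₂ ≈ 287 kPa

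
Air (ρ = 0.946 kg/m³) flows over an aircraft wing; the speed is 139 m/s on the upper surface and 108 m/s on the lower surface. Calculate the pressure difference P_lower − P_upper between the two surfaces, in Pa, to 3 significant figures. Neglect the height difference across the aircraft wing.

ΔP ≈ 3620 Pa

With negligible Δh, P + ½ρv² is constant, so P_low − P_up = ½ρ(v_up² − v_low²).
ΔP = ½·0.946·(139² − 108²) = 3620 Pa.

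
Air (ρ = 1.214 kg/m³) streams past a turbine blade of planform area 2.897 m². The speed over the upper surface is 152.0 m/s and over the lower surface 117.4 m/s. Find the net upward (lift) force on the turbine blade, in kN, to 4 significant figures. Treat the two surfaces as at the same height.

16.39 kN

The faster flow above has the lower pressure; Bernoulli (same height) gives ΔP = ½ρ(v_up² − v_low²).
ΔP = ½·1.214·(152.0² − 117.4²) = 5658 Pa.
Lift = ΔP · A = 5658 × 2.897 = 16390 N.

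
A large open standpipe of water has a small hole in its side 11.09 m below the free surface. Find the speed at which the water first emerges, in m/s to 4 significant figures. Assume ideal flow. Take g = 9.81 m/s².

v ≈ 14.75 m/s

The surface is effectively still and both ends are open, so ½v² = gh and v = √(2·9.81·11.09) = 14.75 m/s.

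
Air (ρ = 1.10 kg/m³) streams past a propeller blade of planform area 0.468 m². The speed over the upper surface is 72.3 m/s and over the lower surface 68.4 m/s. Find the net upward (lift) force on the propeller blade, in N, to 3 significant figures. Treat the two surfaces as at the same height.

With equal heights on the two surfaces, Bernoulli gives P_lower − P_upper = ½ρ(v_upper² − v_lower²).
ΔP = ½·1.10·(72.3² − 68.4²) = 302 Pa.
Lift = ΔP · A = 302 × 0.468 = 141 N.

F = 141 N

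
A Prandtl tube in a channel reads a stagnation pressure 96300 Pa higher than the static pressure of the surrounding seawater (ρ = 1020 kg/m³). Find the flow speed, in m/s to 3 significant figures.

Bernoulli between the free stream and the stagnation point: ½ρv² = P_stag − P_static.
v = √(2ΔP/ρ) = √(2·96300/1020) = 13.7 m/s.

v = 13.7 m/s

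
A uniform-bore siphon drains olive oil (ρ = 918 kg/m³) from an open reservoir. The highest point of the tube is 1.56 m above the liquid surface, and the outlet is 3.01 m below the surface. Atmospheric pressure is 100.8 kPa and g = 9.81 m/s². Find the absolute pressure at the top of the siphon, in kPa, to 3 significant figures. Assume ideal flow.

P_top = 59.6 kPa

From the surface to the outlet (both open to atmosphere, surface at rest): v = √(2g·h_out) = √(2·9.81·3.01) = 7.68 m/s.
The bore is uniform, so the speed at the crest is the same v. Bernoulli surface→crest: P_atm = P_top + ½ρv² + ρg·h_top.
P_top = 100800 − ½·918·7.68² − 918·9.81·1.56 = 59600 Pa.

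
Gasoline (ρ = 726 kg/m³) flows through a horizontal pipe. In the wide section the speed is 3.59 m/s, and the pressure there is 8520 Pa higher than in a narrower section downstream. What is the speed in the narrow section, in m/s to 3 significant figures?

With h₁ = h₂, rearranging Bernoulli gives v₂ = √(v₁² + 2ΔP/ρ).
v₂ = √(3.59² + 2·8520/726) = √(12.9 + 23.5) = 6.03 m/s.

v₂ = 6.03 m/s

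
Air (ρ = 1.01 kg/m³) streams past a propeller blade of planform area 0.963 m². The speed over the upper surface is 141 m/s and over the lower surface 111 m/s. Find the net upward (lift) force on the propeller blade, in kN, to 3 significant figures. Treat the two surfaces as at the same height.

The faster flow above has the lower pressure; Bernoulli (same height) gives ΔP = ½ρ(v_up² − v_low²).
ΔP = ½·1.01·(141² − 111²) = 3820 Pa.
Lift = ΔP · A = 3820 × 0.963 = 3680 N.

F ≈ 3.68 kN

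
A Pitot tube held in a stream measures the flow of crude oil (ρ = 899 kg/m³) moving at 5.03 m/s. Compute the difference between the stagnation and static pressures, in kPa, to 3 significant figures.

The dynamic pressure equals the rise in static pressure at the stagnation point: ΔP = ½ρv².
ΔP = ½·899·5.03² = 11400 Pa.

11.4 kPa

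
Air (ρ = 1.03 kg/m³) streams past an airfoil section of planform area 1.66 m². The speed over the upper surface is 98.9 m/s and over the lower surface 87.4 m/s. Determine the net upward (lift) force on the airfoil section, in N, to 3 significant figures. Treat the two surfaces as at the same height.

F ≈ 1830 N

With equal heights on the two surfaces, Bernoulli gives P_lower − P_upper = ½ρ(v_upper² − v_lower²).
ΔP = ½·1.03·(98.9² − 87.4²) = 1100 Pa.
Lift = ΔP · A = 1100 × 1.66 = 1830 N.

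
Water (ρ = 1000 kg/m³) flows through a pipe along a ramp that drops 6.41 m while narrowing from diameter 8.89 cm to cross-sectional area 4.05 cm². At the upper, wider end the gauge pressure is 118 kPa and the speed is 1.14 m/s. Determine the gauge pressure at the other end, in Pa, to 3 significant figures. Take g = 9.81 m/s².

P₂ ≈ 28900 Pa

Mass conservation (A₁v₁ = A₂v₂) gives v₂ = 1.14 × 62.1/4.05 = 17.5 m/s.
Applying Bernoulli between the two ends and solving for P₂: P₂ = P₁ + ½ρ(v₁² − v₂²) − ρgΔh.
P₂ = 118000 + ½·1000·(1.14² − 17.5²) − 1000·9.81·(−6.41) = 118000 + (-152000) − (-62900) = 28900 Pa.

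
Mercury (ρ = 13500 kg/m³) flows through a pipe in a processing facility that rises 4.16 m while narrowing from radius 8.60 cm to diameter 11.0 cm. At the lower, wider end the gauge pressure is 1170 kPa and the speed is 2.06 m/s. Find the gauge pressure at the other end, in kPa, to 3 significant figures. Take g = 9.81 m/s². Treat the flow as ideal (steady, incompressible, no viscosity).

P₂ ≈ 476 kPa

The volume flow rate is constant, so v₂ = (A₁/A₂)v₁ = (232/95.0)·2.06 = 5.04 m/s.
Energy conservation along the streamline gives P₂ = P₁ − ½ρ(v₂² − v₁²) − ρg(h₂ − h₁).
P₂ = 1170000 + ½·13500·(2.06² − 5.04²) − 13500·9.81·(+4.16) = 1170000 + (-143000) − (551000) = 476000 Pa.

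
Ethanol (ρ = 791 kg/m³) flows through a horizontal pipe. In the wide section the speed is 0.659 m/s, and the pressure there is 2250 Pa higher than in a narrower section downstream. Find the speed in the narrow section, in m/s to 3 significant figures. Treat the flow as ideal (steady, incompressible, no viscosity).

With h₁ = h₂, rearranging Bernoulli gives v₂ = √(v₁² + 2ΔP/ρ).
v₂ = √(0.659² + 2·2250/791) = √(0.434 + 5.69) = 2.47 m/s.

v₂ = 2.47 m/s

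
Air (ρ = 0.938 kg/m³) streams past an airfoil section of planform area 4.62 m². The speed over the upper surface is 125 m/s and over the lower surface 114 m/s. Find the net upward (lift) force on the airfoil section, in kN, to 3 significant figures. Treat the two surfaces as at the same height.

From P + ½ρv² = const at equal height, P_low − P_up = ½ρ(v_up² − v_low²).
ΔP = ½·0.938·(125² − 114²) = 1230 Pa.
Lift = ΔP · A = 1230 × 4.62 = 5700 N.

5.70 kN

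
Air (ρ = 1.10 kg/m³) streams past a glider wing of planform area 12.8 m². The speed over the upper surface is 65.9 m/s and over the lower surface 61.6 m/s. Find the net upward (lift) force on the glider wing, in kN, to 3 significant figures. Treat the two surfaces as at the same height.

3.86 kN

From P + ½ρv² = const at equal height, P_low − P_up = ½ρ(v_up² − v_low²).
ΔP = ½·1.10·(65.9² − 61.6²) = 302 Pa.
Lift = ΔP · A = 302 × 12.8 = 3860 N.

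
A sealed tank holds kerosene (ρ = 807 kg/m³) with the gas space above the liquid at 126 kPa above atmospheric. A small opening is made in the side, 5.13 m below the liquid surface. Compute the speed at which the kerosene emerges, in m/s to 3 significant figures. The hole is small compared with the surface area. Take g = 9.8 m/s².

Take point 1 at the surface (v₁ ≈ 0) and point 2 at the hole (at atmospheric pressure). Bernoulli: P₁ + ρg h = P_atm + ½ρv₂².
With P₁ − P_atm = 126000 Pa, v₂ = √(2gh + 2ΔP/ρ) = √(2·9.8·5.13 + 2·126000/807) = 20.3 m/s.

v ≈ 20.3 m/s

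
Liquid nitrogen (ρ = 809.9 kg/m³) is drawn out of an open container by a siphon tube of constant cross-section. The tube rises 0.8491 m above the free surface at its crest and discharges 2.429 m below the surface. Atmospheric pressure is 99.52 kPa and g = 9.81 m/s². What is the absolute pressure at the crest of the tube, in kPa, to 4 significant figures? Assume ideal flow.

P_top ≈ 73.48 kPa

The outlet speed comes from Torricelli: v = √(2g·2.429) = 6.903 m/s.
With constant cross-section the crest speed equals v; applying Bernoulli from the surface up to the crest, P_top = P_atm − ½ρv² − ρg·h_top.
P_top = 99520 − ½·809.9·6.903² − 809.9·9.81·0.8491 = 73480 Pa.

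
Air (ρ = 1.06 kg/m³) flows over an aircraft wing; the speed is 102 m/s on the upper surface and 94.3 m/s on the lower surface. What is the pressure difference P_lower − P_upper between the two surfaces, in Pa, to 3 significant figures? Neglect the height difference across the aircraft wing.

ΔP ≈ 801 Pa

The pressure is lower where the speed is higher: ΔP = ½ρ(v_up² − v_low²).
ΔP = ½·1.06·(102² − 94.3²) = 801 Pa.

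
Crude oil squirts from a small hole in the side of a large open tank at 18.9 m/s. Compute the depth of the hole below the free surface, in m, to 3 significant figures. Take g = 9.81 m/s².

18.2 m

For a small hole in a large open tank, ½v² = gh, giving h = v²/(2g).
h = 18.9²/(2·9.81) = 357/19.62 = 18.2 m.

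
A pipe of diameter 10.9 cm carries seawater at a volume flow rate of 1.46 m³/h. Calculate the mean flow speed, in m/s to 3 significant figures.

Q = 1.46 m³/h = 0.000406 m³/s.
v = Q/A = 0.000406 / 0.00933 = 0.0435 m/s.

v = 0.0435 m/s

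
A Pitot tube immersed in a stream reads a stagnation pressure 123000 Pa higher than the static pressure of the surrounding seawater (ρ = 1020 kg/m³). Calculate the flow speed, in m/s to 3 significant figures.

15.5 m/s

Bernoulli between the free stream and the stagnation point: ½ρv² = P_stag − P_static.
v = √(2ΔP/ρ) = √(2·123000/1020) = 15.5 m/s.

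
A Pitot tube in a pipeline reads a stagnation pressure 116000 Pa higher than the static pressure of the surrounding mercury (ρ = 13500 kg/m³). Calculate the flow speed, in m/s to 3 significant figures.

v = 4.15 m/s

Bernoulli between the free stream and the stagnation point: ½ρv² = P_stag − P_static.
v = √(2ΔP/ρ) = √(2·116000/13500) = 4.15 m/s.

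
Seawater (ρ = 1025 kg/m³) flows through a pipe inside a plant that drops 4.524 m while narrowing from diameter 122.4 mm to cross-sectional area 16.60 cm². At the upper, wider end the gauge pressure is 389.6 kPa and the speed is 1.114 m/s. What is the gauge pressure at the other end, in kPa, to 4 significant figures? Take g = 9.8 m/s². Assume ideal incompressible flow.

The volume flow rate is constant, so v₂ = (A₁/A₂)v₁ = (117.7/16.60)·1.114 = 7.896 m/s.
Applying Bernoulli between the two ends and solving for P₂: P₂ = P₁ + ½ρ(v₁² − v₂²) − ρgΔh.
P₂ = 389600 + ½·1025·(1.114² − 7.896²) − 1025·9.8·(−4.524) = 389600 + (-31320) − (-45440) = 403700 Pa.

P₂ = 403.7 kPa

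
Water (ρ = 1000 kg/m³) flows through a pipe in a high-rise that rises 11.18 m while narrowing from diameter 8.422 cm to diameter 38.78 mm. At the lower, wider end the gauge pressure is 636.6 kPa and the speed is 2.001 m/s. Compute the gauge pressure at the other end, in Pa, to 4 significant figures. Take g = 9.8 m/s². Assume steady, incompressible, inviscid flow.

Mass conservation (A₁v₁ = A₂v₂) gives v₂ = 2.001 × 55.71/11.81 = 9.438 m/s.
Applying Bernoulli between the two ends and solving for P₂: P₂ = P₁ + ½ρ(v₁² − v₂²) − ρgΔh.
P₂ = 636600 + ½·1000·(2.001² − 9.438²) − 1000·9.8·(+11.18) = 636600 + (-42530) − (109600) = 484500 Pa.

484500 Pa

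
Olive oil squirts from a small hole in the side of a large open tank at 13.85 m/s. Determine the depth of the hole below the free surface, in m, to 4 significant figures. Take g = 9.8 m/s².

h = 9.787 m

Torricelli: v = √(2gh), so h = v²/(2g).
h = 13.85²/(2·9.8) = 191.8/19.60 = 9.787 m.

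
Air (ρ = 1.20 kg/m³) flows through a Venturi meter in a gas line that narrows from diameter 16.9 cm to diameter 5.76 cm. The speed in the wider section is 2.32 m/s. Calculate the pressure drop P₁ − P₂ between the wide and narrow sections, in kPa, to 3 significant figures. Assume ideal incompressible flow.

Continuity gives A₁v₁ = A₂v₂, so v₂ = (224 cm²)/(26.1 cm²) × 2.32 m/s = 20.0 m/s.
Bernoulli (h₁ = h₂): P₁ − P₂ = ½ρ(v₂² − v₁²).
P₁ − P₂ = ½·1.20·(20.0² − 2.32²) = ½·1.20·393 = 236 Pa.

ΔP = 0.236 kPa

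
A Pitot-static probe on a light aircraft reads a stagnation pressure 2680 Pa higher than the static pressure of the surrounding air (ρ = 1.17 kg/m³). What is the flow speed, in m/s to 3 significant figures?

At the stagnation point the flow is brought to rest, so Bernoulli gives P_stag − P_static = ½ρv².
v = √(2ΔP/ρ) = √(2·2680/1.17) = 67.7 m/s.

v ≈ 67.7 m/s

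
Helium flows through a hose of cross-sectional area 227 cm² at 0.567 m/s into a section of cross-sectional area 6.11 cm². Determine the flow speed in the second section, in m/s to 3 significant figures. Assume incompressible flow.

v₂ = 21.1 m/s

The volume flow rate is constant, so v₂ = (A₁/A₂)v₁ = (227/6.11)·0.567 = 21.1 m/s.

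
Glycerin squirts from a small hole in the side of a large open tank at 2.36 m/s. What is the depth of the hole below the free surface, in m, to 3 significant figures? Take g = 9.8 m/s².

For a small hole in a large open tank, ½v² = gh, giving h = v²/(2g).
h = 2.36²/(2·9.8) = 5.57/19.60 = 0.284 m.

h ≈ 0.284 m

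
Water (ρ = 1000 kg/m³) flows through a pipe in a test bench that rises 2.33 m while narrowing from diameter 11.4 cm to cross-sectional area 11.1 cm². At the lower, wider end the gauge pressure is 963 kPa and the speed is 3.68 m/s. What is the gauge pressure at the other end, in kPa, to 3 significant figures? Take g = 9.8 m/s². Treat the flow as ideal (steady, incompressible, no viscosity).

By continuity, v₂ = v₁·A₁/A₂ = 3.68·(102/11.1) = 33.8 m/s.
Bernoulli: P₁ + ½ρv₁² + ρg h₁ = P₂ + ½ρv₂² + ρg h₂, so P₂ = P₁ + ½ρ(v₁² − v₂²) − ρg(h₂ − h₁).
P₂ = 963000 + ½·1000·(3.68² − 33.8²) − 1000·9.8·(+2.33) = 963000 + (-566000) − (22800) = 374000 Pa.

P₂ ≈ 374 kPa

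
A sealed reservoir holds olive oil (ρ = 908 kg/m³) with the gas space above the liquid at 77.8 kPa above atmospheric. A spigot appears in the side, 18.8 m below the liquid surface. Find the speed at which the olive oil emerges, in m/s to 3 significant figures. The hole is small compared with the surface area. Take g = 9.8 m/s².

Take point 1 at the surface (v₁ ≈ 0) and point 2 at the hole (at atmospheric pressure). Bernoulli: P₁ + ρg h = P_atm + ½ρv₂².
With P₁ − P_atm = 77800 Pa, v₂ = √(2gh + 2ΔP/ρ) = √(2·9.8·18.8 + 2·77800/908) = 23.2 m/s.

v = 23.2 m/s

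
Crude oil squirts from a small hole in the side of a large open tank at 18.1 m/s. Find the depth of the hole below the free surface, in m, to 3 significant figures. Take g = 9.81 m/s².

Torricelli: v = √(2gh), so h = v²/(2g).
h = 18.1²/(2·9.81) = 328/19.62 = 16.7 m.

h ≈ 16.7 m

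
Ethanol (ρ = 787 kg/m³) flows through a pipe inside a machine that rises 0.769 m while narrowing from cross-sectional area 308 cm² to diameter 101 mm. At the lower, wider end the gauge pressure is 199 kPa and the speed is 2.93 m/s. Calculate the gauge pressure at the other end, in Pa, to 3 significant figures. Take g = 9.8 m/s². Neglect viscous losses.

By continuity, v₂ = v₁·A₁/A₂ = 2.93·(308/80.1) = 11.3 m/s.
Bernoulli: P₁ + ½ρv₁² + ρg h₁ = P₂ + ½ρv₂² + ρg h₂, so P₂ = P₁ + ½ρ(v₁² − v₂²) − ρg(h₂ − h₁).
P₂ = 199000 + ½·787·(2.93² − 11.3²) − 787·9.8·(+0.769) = 199000 + (-46500) − (5930) = 147000 Pa.

P₂ ≈ 147000 Pa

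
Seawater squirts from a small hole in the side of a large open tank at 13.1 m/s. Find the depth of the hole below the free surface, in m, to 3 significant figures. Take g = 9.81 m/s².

h ≈ 8.75 m

Torricelli: v = √(2gh), so h = v²/(2g).
h = 13.1²/(2·9.81) = 172/19.62 = 8.75 m.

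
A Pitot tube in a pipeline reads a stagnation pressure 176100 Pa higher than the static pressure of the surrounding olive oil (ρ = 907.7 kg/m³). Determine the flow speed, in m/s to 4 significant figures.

v ≈ 19.70 m/s

At the stagnation point the flow is brought to rest, so Bernoulli gives P_stag − P_static = ½ρv².
v = √(2ΔP/ρ) = √(2·176100/907.7) = 19.70 m/s.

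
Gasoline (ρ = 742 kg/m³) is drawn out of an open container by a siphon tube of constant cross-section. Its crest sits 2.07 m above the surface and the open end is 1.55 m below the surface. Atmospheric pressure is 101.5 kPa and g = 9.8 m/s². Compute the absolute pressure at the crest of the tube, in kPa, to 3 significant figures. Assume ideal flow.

The outlet speed comes from Torricelli: v = √(2g·1.55) = 5.51 m/s.
With constant cross-section the crest speed equals v; applying Bernoulli from the surface up to the crest, P_top = P_atm − ½ρv² − ρg·h_top.
P_top = 101500 − ½·742·5.51² − 742·9.8·2.07 = 75200 Pa.

P_top ≈ 75.2 kPa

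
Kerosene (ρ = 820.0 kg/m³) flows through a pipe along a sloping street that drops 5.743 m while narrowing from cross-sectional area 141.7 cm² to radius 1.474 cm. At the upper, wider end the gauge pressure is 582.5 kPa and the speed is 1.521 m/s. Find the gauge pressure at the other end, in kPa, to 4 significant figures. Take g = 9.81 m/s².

The volume flow rate is constant, so v₂ = (A₁/A₂)v₁ = (141.7/6.826)·1.521 = 31.58 m/s.
Energy conservation along the streamline gives P₂ = P₁ − ½ρ(v₂² − v₁²) − ρg(h₂ − h₁).
P₂ = 582500 + ½·820.0·(1.521² − 31.58²) − 820.0·9.81·(−5.743) = 582500 + (-407800) − (-46200) = 220900 Pa.

P₂ ≈ 220.9 kPa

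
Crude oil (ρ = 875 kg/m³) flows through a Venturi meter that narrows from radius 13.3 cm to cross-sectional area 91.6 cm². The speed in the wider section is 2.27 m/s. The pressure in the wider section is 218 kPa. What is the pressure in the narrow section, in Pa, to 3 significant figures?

P₂ = 137000 Pa

The volume flow rate is constant, so v₂ = (A₁/A₂)v₁ = (556/91.6)·2.27 = 13.8 m/s.
With no height change, Bernoulli's equation is P₁ + ½ρv₁² = P₂ + ½ρv₂².
P₂ = P₁ − ½ρ(v₂² − v₁²) = 218000 − ½·875·(13.8² − 2.27²) = 218000 − 80700 = 137000 Pa.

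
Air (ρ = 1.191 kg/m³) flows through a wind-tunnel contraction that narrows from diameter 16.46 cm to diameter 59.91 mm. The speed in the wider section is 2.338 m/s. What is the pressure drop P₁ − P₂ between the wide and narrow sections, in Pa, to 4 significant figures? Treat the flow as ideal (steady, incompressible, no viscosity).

ΔP = 182.2 Pa

The volume flow rate is constant, so v₂ = (A₁/A₂)v₁ = (212.8/28.19)·2.338 = 17.65 m/s.
Along the horizontal streamline, P + ½ρv² is constant.
P₁ − P₂ = ½·1.191·(17.65² − 2.338²) = ½·1.191·306.0 = 182.2 Pa.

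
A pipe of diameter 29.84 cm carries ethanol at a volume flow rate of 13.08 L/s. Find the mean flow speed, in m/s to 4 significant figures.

Q = 13.08 L/s = 0.01308 m³/s.
v = Q/A = 0.01308 / 0.06993 = 0.1870 m/s.

v ≈ 0.1870 m/s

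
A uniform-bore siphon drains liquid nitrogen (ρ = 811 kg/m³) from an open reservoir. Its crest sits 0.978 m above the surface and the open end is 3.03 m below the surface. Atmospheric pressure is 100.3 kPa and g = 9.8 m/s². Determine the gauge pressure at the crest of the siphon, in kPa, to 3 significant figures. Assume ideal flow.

From the surface to the outlet (both open to atmosphere, surface at rest): v = √(2g·h_out) = √(2·9.8·3.03) = 7.71 m/s.
The bore is uniform, so the speed at the crest is the same v. Bernoulli surface→crest: P_atm = P_top + ½ρv² + ρg·h_top.
P_top = 100300 − ½·811·7.71² − 811·9.8·0.978 = 68400 Pa. So P_gauge = P_top − P_atm = -31900 Pa.

P_gauge = -31.9 kPa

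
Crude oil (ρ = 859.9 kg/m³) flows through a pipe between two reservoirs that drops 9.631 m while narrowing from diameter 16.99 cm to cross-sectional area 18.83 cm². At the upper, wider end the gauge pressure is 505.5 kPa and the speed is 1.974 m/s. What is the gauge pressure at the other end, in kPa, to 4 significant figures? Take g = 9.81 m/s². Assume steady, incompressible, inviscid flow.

P₂ = 345.6 kPa

Mass conservation (A₁v₁ = A₂v₂) gives v₂ = 1.974 × 226.7/18.83 = 23.77 m/s.
Bernoulli: P₁ + ½ρv₁² + ρg h₁ = P₂ + ½ρv₂² + ρg h₂, so P₂ = P₁ + ½ρ(v₁² − v₂²) − ρg(h₂ − h₁).
P₂ = 505500 + ½·859.9·(1.974² − 23.77²) − 859.9·9.81·(−9.631) = 505500 + (-241200) − (-81240) = 345600 Pa.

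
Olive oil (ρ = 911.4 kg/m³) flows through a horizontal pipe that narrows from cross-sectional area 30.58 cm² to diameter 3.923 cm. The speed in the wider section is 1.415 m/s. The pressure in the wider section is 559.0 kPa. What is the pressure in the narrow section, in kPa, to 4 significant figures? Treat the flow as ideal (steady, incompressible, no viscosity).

By continuity, v₂ = v₁·A₁/A₂ = 1.415·(30.58/12.09) = 3.580 m/s.
Along the horizontal streamline, P + ½ρv² is constant.
P₂ = P₁ − ½ρ(v₂² − v₁²) = 559000 − ½·911.4·(3.580² − 1.415²) = 559000 − 4928 = 554100 Pa.

P₂ ≈ 554.1 kPa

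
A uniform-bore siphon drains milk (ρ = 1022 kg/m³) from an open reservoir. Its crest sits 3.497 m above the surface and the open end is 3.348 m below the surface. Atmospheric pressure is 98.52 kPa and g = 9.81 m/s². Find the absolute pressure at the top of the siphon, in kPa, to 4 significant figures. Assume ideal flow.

The outlet speed comes from Torricelli: v = √(2g·3.348) = 8.105 m/s.
The bore is uniform, so the speed at the crest is the same v. Bernoulli surface→crest: P_atm = P_top + ½ρv² + ρg·h_top.
P_top = 98520 − ½·1022·8.105² − 1022·9.81·3.497 = 29890 Pa.

P_top = 29.89 kPa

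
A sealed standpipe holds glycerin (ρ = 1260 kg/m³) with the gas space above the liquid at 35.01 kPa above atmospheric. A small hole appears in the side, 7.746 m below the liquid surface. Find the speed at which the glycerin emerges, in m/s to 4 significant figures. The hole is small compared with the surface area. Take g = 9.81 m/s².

Take point 1 at the surface (v₁ ≈ 0) and point 2 at the hole (at atmospheric pressure). Bernoulli: P₁ + ρg h = P_atm + ½ρv₂².
With P₁ − P_atm = 35010 Pa, v₂ = √(2gh + 2ΔP/ρ) = √(2·9.81·7.746 + 2·35010/1260) = 14.41 m/s.

v = 14.41 m/s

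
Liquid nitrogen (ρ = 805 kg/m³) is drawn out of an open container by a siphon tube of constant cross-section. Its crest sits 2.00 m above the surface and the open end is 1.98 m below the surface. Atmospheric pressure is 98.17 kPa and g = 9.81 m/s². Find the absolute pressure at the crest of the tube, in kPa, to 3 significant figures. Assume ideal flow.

From the surface to the outlet (both open to atmosphere, surface at rest): v = √(2g·h_out) = √(2·9.81·1.98) = 6.23 m/s.
Continuity keeps v the same throughout the tube; from surface to crest, P_atm + 0 = P_top + ½ρv² + ρg·h_top.
P_top = 98170 − ½·805·6.23² − 805·9.81·2.00 = 66700 Pa.

P_top ≈ 66.7 kPa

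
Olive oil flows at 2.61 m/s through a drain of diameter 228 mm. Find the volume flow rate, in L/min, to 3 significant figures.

Q ≈ 6390 L/min

Q = A·v = 0.0408 m² × 2.61 m/s = 0.107 m³/s.
Converting: 0.107 m³/s × 60000 = 6390 L/min.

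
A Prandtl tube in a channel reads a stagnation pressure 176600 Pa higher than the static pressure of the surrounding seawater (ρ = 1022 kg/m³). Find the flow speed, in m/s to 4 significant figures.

v ≈ 18.59 m/s

At the stagnation point the flow is brought to rest, so Bernoulli gives P_stag − P_static = ½ρv².
v = √(2ΔP/ρ) = √(2·176600/1022) = 18.59 m/s.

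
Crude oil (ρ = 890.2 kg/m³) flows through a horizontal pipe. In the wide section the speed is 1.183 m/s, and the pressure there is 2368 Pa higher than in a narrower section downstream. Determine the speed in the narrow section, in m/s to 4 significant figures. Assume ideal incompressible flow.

Horizontal Bernoulli: P₁ + ½ρv₁² = P₂ + ½ρv₂², so v₂² = v₁² + 2(P₁ − P₂)/ρ.
v₂ = √(1.183² + 2·2368/890.2) = √(1.399 + 5.320) = 2.592 m/s.

v₂ ≈ 2.592 m/s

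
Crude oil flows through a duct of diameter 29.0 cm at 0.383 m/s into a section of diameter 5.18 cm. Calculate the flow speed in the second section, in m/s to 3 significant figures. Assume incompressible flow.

v₂ ≈ 12.0 m/s

By continuity, v₂ = v₁·A₁/A₂ = 0.383·(661/21.1) = 12.0 m/s.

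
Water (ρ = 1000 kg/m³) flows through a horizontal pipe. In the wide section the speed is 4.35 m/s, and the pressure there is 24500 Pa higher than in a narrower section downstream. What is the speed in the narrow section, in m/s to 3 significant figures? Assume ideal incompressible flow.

Along the level pipe P + ½ρv² is conserved, hence v₂² = v₁² + 2(P₁ − P₂)/ρ.
v₂ = √(4.35² + 2·24500/1000) = √(18.9 + 49.0) = 8.24 m/s.

8.24 m/s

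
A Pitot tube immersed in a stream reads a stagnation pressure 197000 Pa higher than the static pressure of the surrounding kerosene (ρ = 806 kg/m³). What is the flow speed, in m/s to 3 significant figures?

Bernoulli between the free stream and the stagnation point: ½ρv² = P_stag − P_static.
v = √(2ΔP/ρ) = √(2·197000/806) = 22.1 m/s.

v = 22.1 m/s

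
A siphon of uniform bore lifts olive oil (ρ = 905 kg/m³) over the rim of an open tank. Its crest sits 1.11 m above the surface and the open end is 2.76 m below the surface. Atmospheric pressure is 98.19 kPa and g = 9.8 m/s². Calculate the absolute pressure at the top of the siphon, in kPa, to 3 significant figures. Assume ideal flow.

The outlet speed comes from Torricelli: v = √(2g·2.76) = 7.35 m/s.
Continuity keeps v the same throughout the tube; from surface to crest, P_atm + 0 = P_top + ½ρv² + ρg·h_top.
P_top = 98190 − ½·905·7.35² − 905·9.8·1.11 = 63900 Pa.

63.9 kPa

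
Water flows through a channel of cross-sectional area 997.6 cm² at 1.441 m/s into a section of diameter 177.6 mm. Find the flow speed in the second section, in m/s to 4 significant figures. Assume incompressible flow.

By continuity, v₂ = v₁·A₁/A₂ = 1.441·(997.6/247.7) = 5.803 m/s.

v₂ = 5.803 m/s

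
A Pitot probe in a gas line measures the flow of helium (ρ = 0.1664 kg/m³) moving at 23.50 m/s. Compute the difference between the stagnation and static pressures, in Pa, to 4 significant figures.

The dynamic pressure equals the rise in static pressure at the stagnation point: ΔP = ½ρv².
ΔP = ½·0.1664·23.50² = 45.95 Pa.

ΔP ≈ 45.95 Pa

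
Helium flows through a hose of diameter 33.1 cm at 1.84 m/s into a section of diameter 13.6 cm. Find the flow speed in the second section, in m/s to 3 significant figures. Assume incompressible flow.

10.9 m/s

By continuity, v₂ = v₁·A₁/A₂ = 1.84·(860/145) = 10.9 m/s.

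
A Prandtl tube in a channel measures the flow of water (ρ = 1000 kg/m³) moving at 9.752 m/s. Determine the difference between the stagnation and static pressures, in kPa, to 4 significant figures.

The dynamic pressure equals the rise in static pressure at the stagnation point: ΔP = ½ρv².
ΔP = ½·1000·9.752² = 47550 Pa.

ΔP ≈ 47.55 kPa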